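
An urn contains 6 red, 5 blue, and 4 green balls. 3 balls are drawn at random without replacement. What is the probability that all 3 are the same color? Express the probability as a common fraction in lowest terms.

There are C(15,3) = 455 ways to draw 3 balls.
All same color: C(6,3) + C(5,3) + C(4,3) = 20 + 10 + 4 = 34.
Probability = 34/455.

34/455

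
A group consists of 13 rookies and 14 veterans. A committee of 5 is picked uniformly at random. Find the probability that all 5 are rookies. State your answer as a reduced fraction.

There are C(27,5) = 80730 possible selections.
Selections with all rookies: C(13,5) = 1287.
Probability = 1287/80730 = 11/690.

11/690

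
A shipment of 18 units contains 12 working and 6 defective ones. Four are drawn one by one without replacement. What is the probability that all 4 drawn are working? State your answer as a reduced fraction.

11/68

Multiply the conditional probabilities at each draw: 12/18 · 11/17 · 10/16 · 9/15 = 11880/73440 = 11/68.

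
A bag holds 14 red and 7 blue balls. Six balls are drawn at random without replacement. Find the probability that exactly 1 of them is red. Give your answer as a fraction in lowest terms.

Total number of selections: C(21,6) = 54264.
Selections with exactly 1 red: choose 1 of the 14 red and 5 of the 7 blue, C(14,1)·C(7,5) = 14·21 = 294.
Probability = 294/54264 = 7/1292.

7/1292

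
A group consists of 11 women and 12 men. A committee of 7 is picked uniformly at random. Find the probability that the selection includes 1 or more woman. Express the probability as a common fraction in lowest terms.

7405/7429

There are C(23,7) = 245157 ways to choose the 7.
The complement is all 7 are men: C(12,7) = 792.
Probability = 1 − 792/245157 = 244365/245157 = 7405/7429.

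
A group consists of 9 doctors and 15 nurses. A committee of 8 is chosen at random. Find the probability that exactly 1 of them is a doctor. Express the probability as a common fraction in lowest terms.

585/7429

The sample space is all 8-subsets of the 24: C(24,8) = 735471.
Selections with exactly 1 doctor: choose 1 of the 9 doctors and 7 of the 15 nurses, C(9,1)·C(15,7) = 9·6435 = 57915.
Probability = 57915/735471 = 585/7429.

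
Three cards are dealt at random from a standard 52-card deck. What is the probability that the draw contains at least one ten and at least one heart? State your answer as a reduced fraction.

33/260

There are C(52,3) = 22100 possible draws.
By inclusion-exclusion on the complements, draws missing all tens or all hearts: C(48,3) + C(39,3) − C(36,3) = 17296 + 9139 − 7140 = 19295.
So draws with at least one of each: 22100 − 19295 = 2805, probability 2805/22100 = 33/260.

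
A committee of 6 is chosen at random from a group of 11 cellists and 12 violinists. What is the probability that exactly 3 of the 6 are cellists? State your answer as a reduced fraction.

1100/3059

Total number of selections: C(23,6) = 100947.
Selections with exactly 3 cellists: choose 3 of the 11 cellists and 3 of the 12 violinists, C(11,3)·C(12,3) = 165·220 = 36300.
Probability = 36300/100947 = 1100/3059.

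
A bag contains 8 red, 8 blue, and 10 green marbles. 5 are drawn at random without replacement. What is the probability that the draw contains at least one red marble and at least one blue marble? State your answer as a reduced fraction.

12224/16445

There are C(26,5) = 65780 possible draws.
By inclusion-exclusion on the complements, draws missing all red or all blue: C(18,5) + C(18,5) − C(10,5) = 8568 + 8568 − 252 = 16884.
So draws with at least one of each: 65780 − 16884 = 48896, probability 48896/65780 = 12224/16445.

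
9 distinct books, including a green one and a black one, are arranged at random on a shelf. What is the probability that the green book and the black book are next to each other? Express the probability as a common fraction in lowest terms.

There are 9! = 362880 arrangements.
Treat the green book and the black book as a block: 8! arrangements of the blocks × 2 orders within the block = 2·40320 = 80640.
Probability = 80640/362880 = 2/9.

2/9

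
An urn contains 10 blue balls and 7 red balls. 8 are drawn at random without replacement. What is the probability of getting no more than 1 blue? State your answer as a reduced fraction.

There are C(17,8) = 24310 ways to choose the 8.
Favorable selections (no more than 1 blue): C(10,1)·C(7,7) = 10.
Probability = 10/24310 = 1/2431.

1/2431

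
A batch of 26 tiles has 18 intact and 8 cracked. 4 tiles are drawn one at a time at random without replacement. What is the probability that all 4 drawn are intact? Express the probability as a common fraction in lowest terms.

Multiply the conditional probabilities at each draw: 18/26 · 17/25 · 16/24 · 15/23 = 73440/358800 = 306/1495.

306/1495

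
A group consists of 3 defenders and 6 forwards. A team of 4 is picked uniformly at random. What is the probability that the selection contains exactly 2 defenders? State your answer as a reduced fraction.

Total number of selections: C(9,4) = 126.
Selections with exactly 2 defenders: choose 2 of the 3 defenders and 2 of the 6 forwards, C(3,2)·C(6,2) = 3·15 = 45.
Probability = 45/126 = 5/14.

5/14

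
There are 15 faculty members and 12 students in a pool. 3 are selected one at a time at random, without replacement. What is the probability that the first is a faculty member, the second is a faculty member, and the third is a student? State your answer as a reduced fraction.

28/195

Multiply the conditional probabilities at each draw: 15/27 · 14/26 · 12/25 = 2520/17550 = 28/195.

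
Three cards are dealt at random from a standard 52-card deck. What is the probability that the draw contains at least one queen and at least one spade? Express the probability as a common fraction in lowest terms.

There are C(52,3) = 22100 possible draws.
By inclusion-exclusion on the complements, draws missing all queens or all spades: C(48,3) + C(39,3) − C(36,3) = 17296 + 9139 − 7140 = 19295.
So draws with at least one of each: 22100 − 19295 = 2805, probability 2805/22100 = 33/260.

33/260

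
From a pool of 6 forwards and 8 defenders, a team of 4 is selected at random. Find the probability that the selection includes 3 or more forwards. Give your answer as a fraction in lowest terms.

25/143

Total selections: C(14,4) = 1001.
Favorable selections (3 or more forwards): C(6,3)·C(8,1) + C(6,4)·C(8,0) = 160 + 15 = 175.
Probability = 175/1001 = 25/143.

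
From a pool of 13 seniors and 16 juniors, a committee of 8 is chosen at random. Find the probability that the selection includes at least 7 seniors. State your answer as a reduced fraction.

67/10005

There are C(29,8) = 4292145 ways to choose the 8.
Favorable selections (at least 7 seniors): C(13,7)·C(16,1) + C(13,8)·C(16,0) = 27456 + 1287 = 28743.
Probability = 28743/4292145 = 67/10005.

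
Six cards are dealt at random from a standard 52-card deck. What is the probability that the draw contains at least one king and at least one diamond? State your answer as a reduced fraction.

There are C(52,6) = 20358520 possible draws.
By inclusion-exclusion on the complements, draws missing all kings or all diamonds: C(48,6) + C(39,6) − C(36,6) = 12271512 + 3262623 − 1947792 = 13586343.
So draws with at least one of each: 20358520 − 13586343 = 6772177, probability 6772177/20358520.

6772177/20358520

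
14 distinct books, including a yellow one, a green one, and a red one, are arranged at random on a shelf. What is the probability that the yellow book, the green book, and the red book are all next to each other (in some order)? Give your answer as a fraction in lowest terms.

There are 14! = 87178291200 arrangements.
Treat the three as one block: 12! placements × 3! orders within the block = 479001600·6 = 2874009600.
Probability = 2874009600/87178291200 = 3/91.

3/91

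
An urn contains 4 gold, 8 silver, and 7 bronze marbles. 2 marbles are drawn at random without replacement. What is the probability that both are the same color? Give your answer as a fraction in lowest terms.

55/171

There are C(19,2) = 171 ways to draw 2 marbles.
All same color: C(4,2) + C(8,2) + C(7,2) = 6 + 28 + 21 = 55.
Probability = 55/171.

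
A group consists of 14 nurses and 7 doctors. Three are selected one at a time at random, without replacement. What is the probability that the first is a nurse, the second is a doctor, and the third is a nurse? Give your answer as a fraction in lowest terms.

Multiply the conditional probabilities at each draw: 14/21 · 7/20 · 13/19 = 1274/7980 = 91/570.

91/570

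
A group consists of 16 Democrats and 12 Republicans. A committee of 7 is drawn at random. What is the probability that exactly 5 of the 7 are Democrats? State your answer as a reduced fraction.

There are C(28,7) = 1184040 ways to choose 7 from 28.
Selections with exactly 5 Democrats: choose 5 of the 16 Democrats and 2 of the 12 Republicans, C(16,5)·C(12,2) = 4368·66 = 288288.
Probability = 288288/1184040 = 28/115.

28/115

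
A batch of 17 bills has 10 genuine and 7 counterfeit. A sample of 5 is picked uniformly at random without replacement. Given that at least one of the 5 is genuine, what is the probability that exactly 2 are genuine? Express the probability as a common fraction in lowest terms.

225/881

Work in counts. Selections with at least one genuine: C(17,5) − C(7,5) = 6188 − 21 = 6167.
Of those, selections where exactly 2 are genuine: C(10,2)·C(7,3) = 45·35 = 1575.
Conditional probability = 1575/6167 = 225/881.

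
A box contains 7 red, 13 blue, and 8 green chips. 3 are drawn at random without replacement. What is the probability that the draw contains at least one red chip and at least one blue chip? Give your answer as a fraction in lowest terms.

There are C(28,3) = 3276 possible draws.
By inclusion-exclusion on the complements, draws missing all red or all blue: C(21,3) + C(15,3) − C(8,3) = 1330 + 455 − 56 = 1729.
So draws with at least one of each: 3276 − 1729 = 1547, probability 1547/3276 = 17/36.

17/36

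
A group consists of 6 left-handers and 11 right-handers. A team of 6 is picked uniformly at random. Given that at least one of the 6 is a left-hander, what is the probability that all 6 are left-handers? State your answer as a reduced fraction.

Work in counts. Selections with at least one left-hander: C(17,6) − C(11,6) = 12376 − 462 = 11914.
Of those, selections where all 6 are left-handers: C(6,6) = 1.
Conditional probability = 1/11914.

1/11914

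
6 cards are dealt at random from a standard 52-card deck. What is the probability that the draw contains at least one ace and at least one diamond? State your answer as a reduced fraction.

6772177/20358520

There are C(52,6) = 20358520 possible draws.
By inclusion-exclusion on the complements, draws missing all aces or all diamonds: C(48,6) + C(39,6) − C(36,6) = 12271512 + 3262623 − 1947792 = 13586343.
So draws with at least one of each: 20358520 − 13586343 = 6772177, probability 6772177/20358520.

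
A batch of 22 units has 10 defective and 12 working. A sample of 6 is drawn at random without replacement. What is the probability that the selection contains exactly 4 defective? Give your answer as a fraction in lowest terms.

The sample space is all 6-subsets of the 22: C(22,6) = 74613.
Selections with exactly 4 defective: choose 4 of the 10 defective and 2 of the 12 working, C(10,4)·C(12,2) = 210·66 = 13860.
Probability = 13860/74613 = 60/323.

60/323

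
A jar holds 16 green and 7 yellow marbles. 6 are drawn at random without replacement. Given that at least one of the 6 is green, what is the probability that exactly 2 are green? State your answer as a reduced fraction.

Work in counts. Selections with at least one green: C(23,6) − C(7,6) = 100947 − 7 = 100940.
Of those, selections where exactly 2 are green: C(16,2)·C(7,4) = 120·35 = 4200.
Conditional probability = 4200/100940 = 30/721.

30/721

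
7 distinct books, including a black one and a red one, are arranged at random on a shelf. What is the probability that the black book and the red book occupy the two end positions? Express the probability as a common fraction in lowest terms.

1/21

There are 7! = 5040 arrangements.
Place the black book and the red book at the ends in 2 ways, arrange the remaining 5 in 5! = 120 ways: 2·120 = 240.
Probability = 240/5040 = 1/21.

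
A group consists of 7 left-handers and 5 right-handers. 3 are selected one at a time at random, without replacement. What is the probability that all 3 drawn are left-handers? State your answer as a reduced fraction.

7/44

Multiply the conditional probabilities at each draw: 7/12 · 6/11 · 5/10 = 210/1320 = 7/44.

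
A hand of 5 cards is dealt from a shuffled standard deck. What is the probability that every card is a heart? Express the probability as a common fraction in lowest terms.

33/66640

There are C(52,5) = 2598960 possible 5-card hands.
Hands that are all hearts: C(13,5) = 1287.
Probability = 1287/2598960 = 33/66640.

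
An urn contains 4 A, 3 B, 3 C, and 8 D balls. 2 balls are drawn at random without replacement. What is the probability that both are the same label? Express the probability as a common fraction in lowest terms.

There are C(18,2) = 153 ways to draw 2 balls.
All same label: C(4,2) + C(3,2) + C(3,2) + C(8,2) = 6 + 3 + 3 + 28 = 40.
Probability = 40/153.

40/153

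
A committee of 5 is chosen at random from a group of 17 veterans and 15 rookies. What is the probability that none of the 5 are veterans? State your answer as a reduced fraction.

429/28768

There are C(32,5) = 201376 possible selections.
Selections with no veterans (all rookies): C(15,5) = 3003.
Probability = 3003/201376 = 429/28768.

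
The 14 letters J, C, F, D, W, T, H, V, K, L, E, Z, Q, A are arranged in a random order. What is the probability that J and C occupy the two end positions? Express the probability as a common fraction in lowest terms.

There are 14! = 87178291200 arrangements.
Place J and C at the ends in 2 ways, arrange the remaining 12 in 12! = 479001600 ways: 2·479001600 = 958003200.
Probability = 958003200/87178291200 = 1/91.

1/91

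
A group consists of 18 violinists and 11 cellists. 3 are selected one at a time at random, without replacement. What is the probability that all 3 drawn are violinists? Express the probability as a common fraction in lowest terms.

136/609

Multiply the conditional probabilities at each draw: 18/29 · 17/28 · 16/27 = 4896/21924 = 136/609.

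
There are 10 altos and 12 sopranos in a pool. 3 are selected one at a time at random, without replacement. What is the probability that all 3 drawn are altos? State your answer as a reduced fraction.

Multiply the conditional probabilities at each draw: 10/22 · 9/21 · 8/20 = 720/9240 = 6/77.

6/77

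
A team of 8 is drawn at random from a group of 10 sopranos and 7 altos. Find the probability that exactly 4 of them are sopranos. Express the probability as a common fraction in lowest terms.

Total number of selections: C(17,8) = 24310.
Selections with exactly 4 sopranos: choose 4 of the 10 sopranos and 4 of the 7 altos, C(10,4)·C(7,4) = 210·35 = 7350.
Probability = 7350/24310 = 735/2431.

735/2431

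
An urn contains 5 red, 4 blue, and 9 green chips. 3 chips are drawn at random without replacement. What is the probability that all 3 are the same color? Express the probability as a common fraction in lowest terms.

49/408

There are C(18,3) = 816 ways to draw 3 chips.
All same color: C(5,3) + C(4,3) + C(9,3) = 10 + 4 + 84 = 98.
Probability = 98/816 = 49/408.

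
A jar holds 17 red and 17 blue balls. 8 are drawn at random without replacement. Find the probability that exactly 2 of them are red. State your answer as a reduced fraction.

24752/267003

Total number of selections: C(34,8) = 18156204.
Selections with exactly 2 red: choose 2 of the 17 red and 6 of the 17 blue, C(17,2)·C(17,6) = 136·12376 = 1683136.
Probability = 1683136/18156204 = 24752/267003.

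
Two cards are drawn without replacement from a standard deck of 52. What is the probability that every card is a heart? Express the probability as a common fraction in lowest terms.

There are C(52,2) = 1326 possible 2-card hands.
Hands that are all hearts: C(13,2) = 78.
Probability = 78/1326 = 1/17.

1/17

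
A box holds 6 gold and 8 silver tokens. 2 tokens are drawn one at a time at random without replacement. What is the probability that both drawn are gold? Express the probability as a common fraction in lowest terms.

15/91

Multiply the conditional probabilities at each draw: 6/14 · 5/13 = 30/182 = 15/91.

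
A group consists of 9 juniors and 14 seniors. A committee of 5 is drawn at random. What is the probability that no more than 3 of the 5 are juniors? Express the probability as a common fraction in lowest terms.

4537/4807

Total selections: C(23,5) = 33649.
Count the complement (more than 3 juniors): C(9,4)·C(14,1) + C(9,5)·C(14,0) = 1764 + 126 = 1890.
Probability = 1 − 1890/33649 = 31759/33649 = 4537/4807.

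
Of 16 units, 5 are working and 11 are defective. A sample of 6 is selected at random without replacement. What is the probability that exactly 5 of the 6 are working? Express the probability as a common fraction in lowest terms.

1/728

There are C(16,6) = 8008 ways to choose 6 from 16.
Selections with exactly 5 working: choose 5 of the 5 working and 1 of the 11 defective, C(5,5)·C(11,1) = 1·11 = 11.
Probability = 11/8008 = 1/728.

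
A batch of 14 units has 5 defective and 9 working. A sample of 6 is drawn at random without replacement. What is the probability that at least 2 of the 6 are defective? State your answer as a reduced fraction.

109/143

Total selections: C(14,6) = 3003.
Count the complement (fewer than 2 defective): C(5,0)·C(9,6) + C(5,1)·C(9,5) = 84 + 630 = 714.
Probability = 1 − 714/3003 = 2289/3003 = 109/143.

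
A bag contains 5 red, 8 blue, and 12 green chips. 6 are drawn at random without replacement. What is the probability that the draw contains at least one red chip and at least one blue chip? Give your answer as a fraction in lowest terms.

31722/44275

There are C(25,6) = 177100 possible draws.
By inclusion-exclusion on the complements, draws missing all red or all blue: C(20,6) + C(17,6) − C(12,6) = 38760 + 12376 − 924 = 50212.
So draws with at least one of each: 177100 − 50212 = 126888, probability 126888/177100 = 31722/44275.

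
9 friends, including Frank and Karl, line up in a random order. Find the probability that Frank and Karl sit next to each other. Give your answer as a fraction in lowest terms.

2/9

There are 9! = 362880 arrangements.
Treat Frank and Karl as a block: 8! arrangements of the blocks × 2 orders within the block = 2·40320 = 80640.
Probability = 80640/362880 = 2/9.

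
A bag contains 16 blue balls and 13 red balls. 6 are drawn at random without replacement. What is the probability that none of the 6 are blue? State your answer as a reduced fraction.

11/3045

There are C(29,6) = 475020 possible selections.
Selections with no blue (all red): C(13,6) = 1716.
Probability = 1716/475020 = 11/3045.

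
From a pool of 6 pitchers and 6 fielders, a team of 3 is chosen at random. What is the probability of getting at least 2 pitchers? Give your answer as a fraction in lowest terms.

1/2

There are C(12,3) = 220 ways to choose the 3.
Favorable selections (at least 2 pitchers): C(6,2)·C(6,1) + C(6,3)·C(6,0) = 90 + 20 = 110.
Probability = 110/220 = 1/2.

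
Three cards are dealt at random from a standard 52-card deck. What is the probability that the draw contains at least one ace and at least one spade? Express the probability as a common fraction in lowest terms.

There are C(52,3) = 22100 possible draws.
By inclusion-exclusion on the complements, draws missing all aces or all spades: C(48,3) + C(39,3) − C(36,3) = 17296 + 9139 − 7140 = 19295.
So draws with at least one of each: 22100 − 19295 = 2805, probability 2805/22100 = 33/260.

33/260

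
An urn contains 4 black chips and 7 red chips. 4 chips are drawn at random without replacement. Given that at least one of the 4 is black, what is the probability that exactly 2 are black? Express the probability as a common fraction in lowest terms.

126/295

Work in counts. Selections with at least one black: C(11,4) − C(7,4) = 330 − 35 = 295.
Of those, selections where exactly 2 are black: C(4,2)·C(7,2) = 6·21 = 126.
Conditional probability = 126/295.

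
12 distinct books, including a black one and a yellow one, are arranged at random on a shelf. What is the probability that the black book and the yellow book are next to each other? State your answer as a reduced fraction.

1/6

There are 12! = 479001600 arrangements.
Treat the black book and the yellow book as a block: 11! arrangements of the blocks × 2 orders within the block = 2·39916800 = 79833600.
Probability = 79833600/479001600 = 1/6.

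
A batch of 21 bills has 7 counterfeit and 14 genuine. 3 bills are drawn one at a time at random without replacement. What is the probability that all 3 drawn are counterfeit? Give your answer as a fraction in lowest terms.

Multiply the conditional probabilities at each draw: 7/21 · 6/20 · 5/19 = 210/7980 = 1/38.

1/38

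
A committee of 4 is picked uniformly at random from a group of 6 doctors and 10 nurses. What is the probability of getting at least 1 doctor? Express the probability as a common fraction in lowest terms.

23/26

There are C(16,4) = 1820 ways to choose the 4.
Favorable selections (at least 1 doctor): C(6,1)·C(10,3) + C(6,2)·C(10,2) + C(6,3)·C(10,1) + C(6,4)·C(10,0) = 720 + 675 + 200 + 15 = 1610.
Probability = 1610/1820 = 23/26.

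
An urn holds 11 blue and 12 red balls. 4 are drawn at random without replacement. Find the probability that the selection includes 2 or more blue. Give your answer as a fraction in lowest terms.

108/161

There are C(23,4) = 8855 ways to choose the 4.
Count the complement (fewer than 2 blue): C(11,0)·C(12,4) + C(11,1)·C(12,3) = 495 + 2420 = 2915.
Probability = 1 − 2915/8855 = 5940/8855 = 108/161.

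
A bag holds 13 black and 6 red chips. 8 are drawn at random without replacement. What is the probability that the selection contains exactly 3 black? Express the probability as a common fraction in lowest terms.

22/969

There are C(19,8) = 75582 ways to choose 8 from 19.
Selections with exactly 3 black: choose 3 of the 13 black and 5 of the 6 red, C(13,3)·C(6,5) = 286·6 = 1716.
Probability = 1716/75582 = 22/969.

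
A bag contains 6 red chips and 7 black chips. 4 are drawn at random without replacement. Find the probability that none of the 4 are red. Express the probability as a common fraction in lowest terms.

7/143

There are C(13,4) = 715 possible selections.
Selections with no red (all black): C(7,4) = 35.
Probability = 35/715 = 7/143.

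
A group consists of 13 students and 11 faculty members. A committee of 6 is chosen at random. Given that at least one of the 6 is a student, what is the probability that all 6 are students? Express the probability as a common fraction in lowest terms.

Work in counts. Selections with at least one student: C(24,6) − C(11,6) = 134596 − 462 = 134134.
Of those, selections where all 6 are students: C(13,6) = 1716.
Conditional probability = 1716/134134 = 6/469.

6/469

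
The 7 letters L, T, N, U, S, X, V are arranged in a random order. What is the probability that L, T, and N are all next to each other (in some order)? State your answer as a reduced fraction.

There are 7! = 5040 arrangements.
Treat the three as one block: 5! placements × 3! orders within the block = 120·6 = 720.
Probability = 720/5040 = 1/7.

1/7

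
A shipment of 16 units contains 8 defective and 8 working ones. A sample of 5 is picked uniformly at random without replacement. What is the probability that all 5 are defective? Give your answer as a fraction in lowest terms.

1/78

There are C(16,5) = 4368 possible selections.
Selections with all defective: C(8,5) = 56.
Probability = 56/4368 = 1/78.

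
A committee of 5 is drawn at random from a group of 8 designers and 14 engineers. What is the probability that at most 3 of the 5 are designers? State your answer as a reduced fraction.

1807/1881

Total selections: C(22,5) = 26334.
Count the complement (more than 3 designers): C(8,4)·C(14,1) + C(8,5)·C(14,0) = 980 + 56 = 1036.
Probability = 1 − 1036/26334 = 25298/26334 = 1807/1881.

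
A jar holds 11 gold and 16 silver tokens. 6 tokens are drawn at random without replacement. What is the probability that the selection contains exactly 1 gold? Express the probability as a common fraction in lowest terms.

56/345

The sample space is all 6-subsets of the 27: C(27,6) = 296010.
Selections with exactly 1 gold: choose 1 of the 11 gold and 5 of the 16 silver, C(11,1)·C(16,5) = 11·4368 = 48048.
Probability = 48048/296010 = 56/345.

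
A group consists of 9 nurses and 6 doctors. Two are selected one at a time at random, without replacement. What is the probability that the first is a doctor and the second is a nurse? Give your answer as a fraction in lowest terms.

Multiply the conditional probabilities at each draw: 6/15 · 9/14 = 54/210 = 9/35.

9/35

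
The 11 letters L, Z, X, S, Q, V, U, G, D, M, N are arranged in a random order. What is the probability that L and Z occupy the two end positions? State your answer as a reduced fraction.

There are 11! = 39916800 arrangements.
Place L and Z at the ends in 2 ways, arrange the remaining 9 in 9! = 362880 ways: 2·362880 = 725760.
Probability = 725760/39916800 = 1/55.

1/55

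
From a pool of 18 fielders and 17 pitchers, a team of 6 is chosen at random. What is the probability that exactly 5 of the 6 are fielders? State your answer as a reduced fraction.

153/1705

Total number of selections: C(35,6) = 1623160.
Selections with exactly 5 fielders: choose 5 of the 18 fielders and 1 of the 17 pitchers, C(18,5)·C(17,1) = 8568·17 = 145656.
Probability = 145656/1623160 = 153/1705.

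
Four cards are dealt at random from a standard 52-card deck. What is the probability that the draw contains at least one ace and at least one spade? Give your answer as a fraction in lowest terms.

There are C(52,4) = 270725 possible draws.
By inclusion-exclusion on the complements, draws missing all aces or all spades: C(48,4) + C(39,4) − C(36,4) = 194580 + 82251 − 58905 = 217926.
So draws with at least one of each: 270725 − 217926 = 52799, probability 52799/270725.

52799/270725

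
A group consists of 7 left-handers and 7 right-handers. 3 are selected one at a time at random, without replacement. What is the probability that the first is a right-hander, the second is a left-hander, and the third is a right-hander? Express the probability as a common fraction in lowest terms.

Multiply the conditional probabilities at each draw: 7/14 · 7/13 · 6/12 = 294/2184 = 7/52.

7/52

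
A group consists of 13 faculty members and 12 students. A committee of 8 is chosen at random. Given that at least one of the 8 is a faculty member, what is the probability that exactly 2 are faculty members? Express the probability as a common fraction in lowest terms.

Work in counts. Selections with at least one faculty member: C(25,8) − C(12,8) = 1081575 − 495 = 1081080.
Of those, selections where exactly 2 are faculty members: C(13,2)·C(12,6) = 78·924 = 72072.
Conditional probability = 72072/1081080 = 1/15.

1/15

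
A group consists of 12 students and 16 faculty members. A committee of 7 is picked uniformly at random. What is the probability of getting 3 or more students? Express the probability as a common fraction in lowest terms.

Total selections: C(28,7) = 1184040.
Count the complement (fewer than 3 students): C(12,0)·C(16,7) + C(12,1)·C(16,6) + C(12,2)·C(16,5) = 11440 + 96096 + 288288 = 395824.
Probability = 1 − 395824/1184040 = 788216/1184040 = 689/1035.

689/1035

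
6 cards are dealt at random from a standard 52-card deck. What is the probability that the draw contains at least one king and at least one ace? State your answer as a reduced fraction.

718637/5089630

There are C(52,6) = 20358520 possible draws.
By inclusion-exclusion on the complements, draws missing all kings or all aces: C(48,6) + C(48,6) − C(44,6) = 12271512 + 12271512 − 7059052 = 17483972.
So draws with at least one of each: 20358520 − 17483972 = 2874548, probability 2874548/20358520 = 718637/5089630.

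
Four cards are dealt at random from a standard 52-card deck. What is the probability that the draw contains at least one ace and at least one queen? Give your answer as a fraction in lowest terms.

There are C(52,4) = 270725 possible draws.
By inclusion-exclusion on the complements, draws missing all aces or all queens: C(48,4) + C(48,4) − C(44,4) = 194580 + 194580 − 135751 = 253409.
So draws with at least one of each: 270725 − 253409 = 17316, probability 17316/270725 = 1332/20825.

1332/20825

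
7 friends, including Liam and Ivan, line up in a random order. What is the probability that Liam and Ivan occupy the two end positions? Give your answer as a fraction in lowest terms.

There are 7! = 5040 arrangements.
Place Liam and Ivan at the ends in 2 ways, arrange the remaining 5 in 5! = 120 ways: 2·120 = 240.
Probability = 240/5040 = 1/21.

1/21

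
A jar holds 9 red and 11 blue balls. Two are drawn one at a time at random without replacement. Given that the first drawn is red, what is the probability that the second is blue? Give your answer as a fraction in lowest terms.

After removing one red, 19 remain: 8 red and 11 blue.
So the probability the next is blue is 11/19.

11/19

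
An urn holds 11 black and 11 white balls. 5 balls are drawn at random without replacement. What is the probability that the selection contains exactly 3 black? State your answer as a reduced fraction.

275/798

There are C(22,5) = 26334 ways to choose 5 from 22.
Selections with exactly 3 black: choose 3 of the 11 black and 2 of the 11 white, C(11,3)·C(11,2) = 165·55 = 9075.
Probability = 9075/26334 = 275/798.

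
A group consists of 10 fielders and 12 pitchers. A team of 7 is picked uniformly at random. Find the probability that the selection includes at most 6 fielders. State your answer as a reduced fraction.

7101/7106

Total selections: C(22,7) = 170544.
The complement is exactly 7 fielders: C(10,7)·C(12,0) = 120.
Probability = 1 − 120/170544 = 170424/170544 = 7101/7106.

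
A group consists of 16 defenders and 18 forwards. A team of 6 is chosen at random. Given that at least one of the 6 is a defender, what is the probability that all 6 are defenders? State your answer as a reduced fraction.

2002/331585

Work in counts. Selections with at least one defender: C(34,6) − C(18,6) = 1344904 − 18564 = 1326340.
Of those, selections where all 6 are defenders: C(16,6) = 8008.
Conditional probability = 8008/1326340 = 2002/331585.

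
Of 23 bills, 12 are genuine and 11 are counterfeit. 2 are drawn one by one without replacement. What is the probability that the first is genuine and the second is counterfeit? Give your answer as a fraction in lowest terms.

Multiply the conditional probabilities at each draw: 12/23 · 11/22 = 132/506 = 6/23.

6/23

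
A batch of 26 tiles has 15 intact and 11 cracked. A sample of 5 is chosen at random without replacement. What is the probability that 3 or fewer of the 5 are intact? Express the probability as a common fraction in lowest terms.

There are C(26,5) = 65780 ways to choose the 5.
Count the complement (more than 3 intact): C(15,4)·C(11,1) + C(15,5)·C(11,0) = 15015 + 3003 = 18018.
Probability = 1 − 18018/65780 = 47762/65780 = 167/230.

167/230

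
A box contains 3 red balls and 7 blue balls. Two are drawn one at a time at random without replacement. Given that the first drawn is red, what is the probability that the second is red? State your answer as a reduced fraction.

2/9

After removing one red, 9 remain: 2 red and 7 blue.
So the probability the next is red is 2/9.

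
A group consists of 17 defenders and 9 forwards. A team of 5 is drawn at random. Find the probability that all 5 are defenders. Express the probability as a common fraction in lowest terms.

There are C(26,5) = 65780 possible selections.
Selections with all defenders: C(17,5) = 6188.
Probability = 6188/65780 = 119/1265.

119/1265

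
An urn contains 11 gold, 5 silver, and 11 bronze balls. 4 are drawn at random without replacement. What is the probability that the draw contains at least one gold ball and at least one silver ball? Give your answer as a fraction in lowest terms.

There are C(27,4) = 17550 possible draws.
By inclusion-exclusion on the complements, draws missing all gold or all silver: C(16,4) + C(22,4) − C(11,4) = 1820 + 7315 − 330 = 8805.
So draws with at least one of each: 17550 − 8805 = 8745, probability 8745/17550 = 583/1170.

583/1170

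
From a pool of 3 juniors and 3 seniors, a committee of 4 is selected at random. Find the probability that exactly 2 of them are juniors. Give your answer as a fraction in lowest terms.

3/5

There are C(6,4) = 15 ways to choose 4 from 6.
Selections with exactly 2 juniors: choose 2 of the 3 juniors and 2 of the 3 seniors, C(3,2)·C(3,2) = 3·3 = 9.
Probability = 9/15 = 3/5.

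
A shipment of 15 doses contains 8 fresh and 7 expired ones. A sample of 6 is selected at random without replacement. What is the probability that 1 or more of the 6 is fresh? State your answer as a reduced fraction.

714/715

Total selections: C(15,6) = 5005.
The complement is all 6 are expired: C(7,6) = 7.
Probability = 1 − 7/5005 = 4998/5005 = 714/715.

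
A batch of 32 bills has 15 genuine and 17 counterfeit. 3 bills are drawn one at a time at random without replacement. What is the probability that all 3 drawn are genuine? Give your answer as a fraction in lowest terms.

Multiply the conditional probabilities at each draw: 15/32 · 14/31 · 13/30 = 2730/29760 = 91/992.

91/992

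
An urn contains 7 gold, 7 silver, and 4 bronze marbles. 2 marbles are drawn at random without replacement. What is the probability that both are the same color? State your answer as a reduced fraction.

There are C(18,2) = 153 ways to draw 2 marbles.
All same color: C(7,2) + C(7,2) + C(4,2) = 21 + 21 + 6 = 48.
Probability = 48/153 = 16/51.

16/51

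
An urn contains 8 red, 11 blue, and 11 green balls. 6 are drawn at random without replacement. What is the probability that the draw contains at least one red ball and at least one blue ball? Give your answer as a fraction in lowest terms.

There are C(30,6) = 593775 possible draws.
By inclusion-exclusion on the complements, draws missing all red or all blue: C(22,6) + C(19,6) − C(11,6) = 74613 + 27132 − 462 = 101283.
So draws with at least one of each: 593775 − 101283 = 492492, probability 492492/593775 = 1804/2175.

1804/2175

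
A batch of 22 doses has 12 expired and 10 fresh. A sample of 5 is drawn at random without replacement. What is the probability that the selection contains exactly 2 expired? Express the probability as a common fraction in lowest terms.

There are C(22,5) = 26334 ways to choose 5 from 22.
Selections with exactly 2 expired: choose 2 of the 12 expired and 3 of the 10 fresh, C(12,2)·C(10,3) = 66·120 = 7920.
Probability = 7920/26334 = 40/133.

40/133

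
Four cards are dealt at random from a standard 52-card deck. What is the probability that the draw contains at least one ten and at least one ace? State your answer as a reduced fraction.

There are C(52,4) = 270725 possible draws.
By inclusion-exclusion on the complements, draws missing all tens or all aces: C(48,4) + C(48,4) − C(44,4) = 194580 + 194580 − 135751 = 253409.
So draws with at least one of each: 270725 − 253409 = 17316, probability 17316/270725 = 1332/20825.

1332/20825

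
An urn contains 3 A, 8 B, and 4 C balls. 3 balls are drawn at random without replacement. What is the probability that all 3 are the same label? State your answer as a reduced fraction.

There are C(15,3) = 455 ways to draw 3 balls.
All same label: C(3,3) + C(8,3) + C(4,3) = 1 + 56 + 4 = 61.
Probability = 61/455.

61/455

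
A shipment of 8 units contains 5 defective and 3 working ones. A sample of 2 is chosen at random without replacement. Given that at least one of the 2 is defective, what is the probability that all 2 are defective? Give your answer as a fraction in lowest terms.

Work in counts. Selections with at least one defective: C(8,2) − C(3,2) = 28 − 3 = 25.
Of those, selections where all 2 are defective: C(5,2) = 10.
Conditional probability = 10/25 = 2/5.

2/5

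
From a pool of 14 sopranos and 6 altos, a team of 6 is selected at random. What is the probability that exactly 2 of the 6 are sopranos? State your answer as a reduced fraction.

91/2584

Total number of selections: C(20,6) = 38760.
Selections with exactly 2 sopranos: choose 2 of the 14 sopranos and 4 of the 6 altos, C(14,2)·C(6,4) = 91·15 = 1365.
Probability = 1365/38760 = 91/2584.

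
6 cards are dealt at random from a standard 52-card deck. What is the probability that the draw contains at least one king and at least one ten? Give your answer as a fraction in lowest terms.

718637/5089630

There are C(52,6) = 20358520 possible draws.
By inclusion-exclusion on the complements, draws missing all kings or all tens: C(48,6) + C(48,6) − C(44,6) = 12271512 + 12271512 − 7059052 = 17483972.
So draws with at least one of each: 20358520 − 17483972 = 2874548, probability 2874548/20358520 = 718637/5089630.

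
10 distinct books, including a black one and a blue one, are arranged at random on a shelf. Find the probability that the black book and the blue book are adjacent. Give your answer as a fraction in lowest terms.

1/5

There are 10! = 3628800 arrangements.
Treat the black book and the blue book as a block: 9! arrangements of the blocks × 2 orders within the block = 2·362880 = 725760.
Probability = 725760/3628800 = 1/5.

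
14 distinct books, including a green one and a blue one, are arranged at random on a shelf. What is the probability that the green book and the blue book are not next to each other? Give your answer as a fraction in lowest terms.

6/7

There are 14! = 87178291200 arrangements.
Arrangements with the green book and the blue book adjacent: 2·13! = 12454041600.
So not adjacent: 87178291200 − 12454041600 = 74724249600, probability 74724249600/87178291200 = 6/7.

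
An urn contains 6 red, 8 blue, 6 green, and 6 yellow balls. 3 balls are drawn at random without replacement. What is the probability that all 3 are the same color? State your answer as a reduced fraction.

29/650

There are C(26,3) = 2600 ways to draw 3 balls.
All same color: C(6,3) + C(8,3) + C(6,3) + C(6,3) = 20 + 56 + 20 + 20 = 116.
Probability = 116/2600 = 29/650.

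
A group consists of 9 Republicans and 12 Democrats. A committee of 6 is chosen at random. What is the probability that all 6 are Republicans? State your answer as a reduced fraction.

1/646

There are C(21,6) = 54264 possible selections.
Selections with all Republicans: C(9,6) = 84.
Probability = 84/54264 = 1/646.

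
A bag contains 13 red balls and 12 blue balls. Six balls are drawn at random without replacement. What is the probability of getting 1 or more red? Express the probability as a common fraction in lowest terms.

Total selections: C(25,6) = 177100.
The complement is all 6 are blue: C(12,6) = 924.
Probability = 1 − 924/177100 = 176176/177100 = 572/575.

572/575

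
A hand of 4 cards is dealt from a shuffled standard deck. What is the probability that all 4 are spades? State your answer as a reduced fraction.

11/4165

There are C(52,4) = 270725 possible 4-card hands.
Hands that are all spades: C(13,4) = 715.
Probability = 715/270725 = 11/4165.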